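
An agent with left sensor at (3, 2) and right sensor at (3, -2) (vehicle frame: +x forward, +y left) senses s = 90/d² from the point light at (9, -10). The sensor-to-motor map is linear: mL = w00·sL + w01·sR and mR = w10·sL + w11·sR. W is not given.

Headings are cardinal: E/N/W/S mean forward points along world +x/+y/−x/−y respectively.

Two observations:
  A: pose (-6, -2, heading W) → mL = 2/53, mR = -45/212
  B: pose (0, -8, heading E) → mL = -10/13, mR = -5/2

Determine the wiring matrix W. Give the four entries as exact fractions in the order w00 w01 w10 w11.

1 -1 0 -1

obs A: pose=(-6,-2,W) → sL=1/4, sR=45/212, mL=2/53, mR=-45/212
obs B: pose=(0,-8,E) → sL=45/26, sR=5/2, mL=-10/13, mR=-5/2
sensor matrix S = [[1/4, 45/212], [45/26, 5/2]]; det S = 355/1378
solve [mL_A; mL_B] = S·[w00; w01] and [mR_A; mR_B] = S·[w10; w11]:
  w00 = 1, w01 = -1, w10 = 0, w11 = -1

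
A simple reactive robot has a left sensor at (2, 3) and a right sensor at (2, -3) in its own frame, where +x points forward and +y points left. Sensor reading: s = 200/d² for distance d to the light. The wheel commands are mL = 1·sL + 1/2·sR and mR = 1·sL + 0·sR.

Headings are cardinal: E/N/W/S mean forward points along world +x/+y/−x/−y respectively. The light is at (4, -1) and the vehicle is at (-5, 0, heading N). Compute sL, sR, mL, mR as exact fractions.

200/153 40/9 60/17 200/153

left sensor world pos  = (-8, 2); dL² = 153
right sensor world pos = (-2, 2); dR² = 45
sL = 200/153 = 200/153
sR = 200/45 = 40/9
mL = 1·sL + 1/2·sR = 60/17
mR = 1·sL + 0·sR = 200/153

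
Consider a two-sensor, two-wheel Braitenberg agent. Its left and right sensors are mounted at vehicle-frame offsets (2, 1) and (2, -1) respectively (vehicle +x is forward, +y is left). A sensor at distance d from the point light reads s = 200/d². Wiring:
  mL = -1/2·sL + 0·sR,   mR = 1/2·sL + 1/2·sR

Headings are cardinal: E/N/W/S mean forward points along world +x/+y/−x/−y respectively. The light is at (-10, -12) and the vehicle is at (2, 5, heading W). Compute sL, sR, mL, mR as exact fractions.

left sensor world pos  = (0, 4); dL² = 356
right sensor world pos = (0, 6); dR² = 424
sL = 200/356 = 50/89
sR = 200/424 = 25/53
mL = -1/2·sL + 0·sR = -25/89
mR = 1/2·sL + 1/2·sR = 4875/9434

50/89 25/53 -25/89 4875/9434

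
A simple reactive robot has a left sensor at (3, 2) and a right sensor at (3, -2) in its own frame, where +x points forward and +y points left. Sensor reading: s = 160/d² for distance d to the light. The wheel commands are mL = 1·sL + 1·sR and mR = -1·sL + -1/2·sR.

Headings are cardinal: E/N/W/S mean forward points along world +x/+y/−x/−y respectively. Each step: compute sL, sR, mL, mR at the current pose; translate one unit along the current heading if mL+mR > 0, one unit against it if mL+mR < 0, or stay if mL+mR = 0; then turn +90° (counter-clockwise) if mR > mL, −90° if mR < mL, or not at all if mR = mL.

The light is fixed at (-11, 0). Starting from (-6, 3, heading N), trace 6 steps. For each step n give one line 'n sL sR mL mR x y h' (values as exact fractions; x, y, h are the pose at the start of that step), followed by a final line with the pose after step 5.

n=0: pose=(-6,3,N); sL=32/9, sR=32/17; mL=832/153, mR=-688/153; mL+mR=16/17 → advance +1; mR−mL=-1520/153 → turn -1·90°
n=1: pose=(-6,4,E); sL=8/5, sR=40/17; mL=336/85, mR=-236/85; mL+mR=20/17 → advance +1; mR−mL=-572/85 → turn -1·90°
n=2: pose=(-5,4,S); sL=32/13, sR=160/17; mL=2624/221, mR=-1584/221; mL+mR=80/17 → advance +1; mR−mL=-4208/221 → turn -1·90°
n=3: pose=(-5,3,W); sL=16, sR=80/17; mL=352/17, mR=-312/17; mL+mR=40/17 → advance +1; mR−mL=-664/17 → turn -1·90°
n=4: pose=(-6,3,N); sL=32/9, sR=32/17; mL=832/153, mR=-688/153; mL+mR=16/17 → advance +1; mR−mL=-1520/153 → turn -1·90°
n=5: pose=(-6,4,E); sL=8/5, sR=40/17; mL=336/85, mR=-236/85; mL+mR=20/17 → advance +1; mR−mL=-572/85 → turn -1·90°

0 32/9 32/17 832/153 -688/153 -6 3 N
1 8/5 40/17 336/85 -236/85 -6 4 E
2 32/13 160/17 2624/221 -1584/221 -5 4 S
3 16 80/17 352/17 -312/17 -5 3 W
4 32/9 32/17 832/153 -688/153 -6 3 N
5 8/5 40/17 336/85 -236/85 -6 4 E
final -5 4 S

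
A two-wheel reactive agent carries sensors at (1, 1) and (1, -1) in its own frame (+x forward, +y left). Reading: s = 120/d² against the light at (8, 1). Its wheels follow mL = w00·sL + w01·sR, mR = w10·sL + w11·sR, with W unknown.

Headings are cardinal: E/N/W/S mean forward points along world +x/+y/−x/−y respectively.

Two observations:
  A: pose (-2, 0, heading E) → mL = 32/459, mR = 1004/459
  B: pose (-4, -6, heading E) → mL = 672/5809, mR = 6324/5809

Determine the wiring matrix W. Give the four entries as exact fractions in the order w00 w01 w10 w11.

1 -1 1 1/2

obs A: pose=(-2,0,E) → sL=40/27, sR=24/17, mL=32/459, mR=1004/459
obs B: pose=(-4,-6,E) → sL=120/157, sR=24/37, mL=672/5809, mR=6324/5809
sensor matrix S = [[40/27, 24/17], [120/157, 24/37]]; det S = -104960/888777
solve [mL_A; mL_B] = S·[w00; w01] and [mR_A; mR_B] = S·[w10; w11]:
  w00 = 1, w01 = -1, w10 = 1, w11 = 1/2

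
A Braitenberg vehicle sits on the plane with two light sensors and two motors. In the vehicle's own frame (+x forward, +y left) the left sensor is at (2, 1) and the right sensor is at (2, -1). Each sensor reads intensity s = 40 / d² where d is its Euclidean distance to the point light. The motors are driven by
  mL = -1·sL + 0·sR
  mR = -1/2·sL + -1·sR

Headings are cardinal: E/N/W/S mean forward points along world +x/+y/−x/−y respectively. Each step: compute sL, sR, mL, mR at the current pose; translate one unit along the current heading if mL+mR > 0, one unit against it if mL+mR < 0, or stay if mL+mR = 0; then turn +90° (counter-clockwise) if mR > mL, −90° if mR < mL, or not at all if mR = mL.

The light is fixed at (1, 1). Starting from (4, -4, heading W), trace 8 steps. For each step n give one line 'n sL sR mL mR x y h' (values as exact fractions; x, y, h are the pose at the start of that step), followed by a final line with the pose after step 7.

0 40/37 40/17 -40/37 -1820/629 4 -4 W
1 20/9 20/17 -20/9 -350/153 5 -4 N
2 40/61 8/17 -40/61 -828/1037 5 -5 E
3 1/2 10/17 -1/2 -57/68 4 -5 S
4 40/37 40/17 -40/37 -1820/629 4 -4 W
5 20/9 20/17 -20/9 -350/153 5 -4 N
6 40/61 8/17 -40/61 -828/1037 5 -5 E
7 1/2 10/17 -1/2 -57/68 4 -5 S
final 4 -4 W

n=0: pose=(4,-4,W); sL=40/37, sR=40/17; mL=-40/37, mR=-1820/629; mL+mR=-2500/629 → advance -1; mR−mL=-1140/629 → turn -1·90°
n=1: pose=(5,-4,N); sL=20/9, sR=20/17; mL=-20/9, mR=-350/153; mL+mR=-230/51 → advance -1; mR−mL=-10/153 → turn -1·90°
n=2: pose=(5,-5,E); sL=40/61, sR=8/17; mL=-40/61, mR=-828/1037; mL+mR=-1508/1037 → advance -1; mR−mL=-148/1037 → turn -1·90°
n=3: pose=(4,-5,S); sL=1/2, sR=10/17; mL=-1/2, mR=-57/68; mL+mR=-91/68 → advance -1; mR−mL=-23/68 → turn -1·90°
n=4: pose=(4,-4,W); sL=40/37, sR=40/17; mL=-40/37, mR=-1820/629; mL+mR=-2500/629 → advance -1; mR−mL=-1140/629 → turn -1·90°
n=5: pose=(5,-4,N); sL=20/9, sR=20/17; mL=-20/9, mR=-350/153; mL+mR=-230/51 → advance -1; mR−mL=-10/153 → turn -1·90°
n=6: pose=(5,-5,E); sL=40/61, sR=8/17; mL=-40/61, mR=-828/1037; mL+mR=-1508/1037 → advance -1; mR−mL=-148/1037 → turn -1·90°
n=7: pose=(4,-5,S); sL=1/2, sR=10/17; mL=-1/2, mR=-57/68; mL+mR=-91/68 → advance -1; mR−mL=-23/68 → turn -1·90°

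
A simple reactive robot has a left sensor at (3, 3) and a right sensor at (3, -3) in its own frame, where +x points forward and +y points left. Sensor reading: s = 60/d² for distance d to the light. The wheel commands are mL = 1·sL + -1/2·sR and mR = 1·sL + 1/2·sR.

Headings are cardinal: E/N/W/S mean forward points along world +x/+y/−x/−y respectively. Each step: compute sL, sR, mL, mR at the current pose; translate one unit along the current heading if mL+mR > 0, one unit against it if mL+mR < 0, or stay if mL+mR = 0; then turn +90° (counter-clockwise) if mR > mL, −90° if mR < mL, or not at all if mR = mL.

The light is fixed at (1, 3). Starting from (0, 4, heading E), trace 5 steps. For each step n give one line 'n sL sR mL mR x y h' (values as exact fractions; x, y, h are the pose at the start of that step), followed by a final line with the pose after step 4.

n=0: pose=(0,4,E); sL=3, sR=15/2; mL=-3/4, mR=27/4; mL+mR=6 → advance +1; mR−mL=15/2 → turn +1·90°
n=1: pose=(1,4,N); sL=12/5, sR=12/5; mL=6/5, mR=18/5; mL+mR=24/5 → advance +1; mR−mL=12/5 → turn +1·90°
n=2: pose=(1,5,W); sL=6, sR=30/17; mL=87/17, mR=117/17; mL+mR=12 → advance +1; mR−mL=30/17 → turn +1·90°
n=3: pose=(0,5,S); sL=12, sR=60/17; mL=174/17, mR=234/17; mL+mR=24 → advance +1; mR−mL=60/17 → turn +1·90°
n=4: pose=(0,4,E); sL=3, sR=15/2; mL=-3/4, mR=27/4; mL+mR=6 → advance +1; mR−mL=15/2 → turn +1·90°

0 3 15/2 -3/4 27/4 0 4 E
1 12/5 12/5 6/5 18/5 1 4 N
2 6 30/17 87/17 117/17 1 5 W
3 12 60/17 174/17 234/17 0 5 S
4 3 15/2 -3/4 27/4 0 4 E
final 1 4 N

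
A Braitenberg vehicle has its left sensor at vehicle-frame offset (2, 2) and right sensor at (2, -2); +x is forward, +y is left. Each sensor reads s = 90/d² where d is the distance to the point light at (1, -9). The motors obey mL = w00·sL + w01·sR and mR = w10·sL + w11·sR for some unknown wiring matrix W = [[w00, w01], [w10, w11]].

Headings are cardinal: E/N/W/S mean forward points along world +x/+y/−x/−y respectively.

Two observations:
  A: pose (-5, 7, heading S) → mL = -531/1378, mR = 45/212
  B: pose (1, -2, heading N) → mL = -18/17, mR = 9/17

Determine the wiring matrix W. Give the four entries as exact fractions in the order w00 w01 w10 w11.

-1/2 -1/2 1/2 0

obs A: pose=(-5,7,S) → sL=45/106, sR=9/26, mL=-531/1378, mR=45/212
obs B: pose=(1,-2,N) → sL=18/17, sR=18/17, mL=-18/17, mR=9/17
sensor matrix S = [[45/106, 9/26], [18/17, 18/17]]; det S = 972/11713
solve [mL_A; mL_B] = S·[w00; w01] and [mR_A; mR_B] = S·[w10; w11]:
  w00 = -1/2, w01 = -1/2, w10 = 1/2, w11 = 0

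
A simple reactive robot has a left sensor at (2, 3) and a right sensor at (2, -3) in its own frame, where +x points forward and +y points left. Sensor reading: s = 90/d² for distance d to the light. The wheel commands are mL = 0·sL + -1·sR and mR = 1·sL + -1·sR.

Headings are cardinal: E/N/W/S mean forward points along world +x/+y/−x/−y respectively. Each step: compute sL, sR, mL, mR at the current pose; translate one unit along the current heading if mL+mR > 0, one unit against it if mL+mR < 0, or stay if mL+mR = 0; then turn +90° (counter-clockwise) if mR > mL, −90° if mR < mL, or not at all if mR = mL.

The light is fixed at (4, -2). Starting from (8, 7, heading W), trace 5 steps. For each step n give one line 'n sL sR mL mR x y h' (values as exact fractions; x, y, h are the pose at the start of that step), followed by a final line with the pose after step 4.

0 9/4 45/74 -45/74 243/148 8 7 W
1 18/17 90/49 -90/49 -648/833 7 7 S
2 45/97 45/37 -45/37 -2700/3589 7 8 E
3 18/29 90/169 -90/169 432/4901 6 8 N
4 5/2 5/8 -5/8 15/8 6 7 W
final 5 7 S

n=0: pose=(8,7,W); sL=9/4, sR=45/74; mL=-45/74, mR=243/148; mL+mR=153/148 → advance +1; mR−mL=9/4 → turn +1·90°
n=1: pose=(7,7,S); sL=18/17, sR=90/49; mL=-90/49, mR=-648/833; mL+mR=-2178/833 → advance -1; mR−mL=18/17 → turn +1·90°
n=2: pose=(7,8,E); sL=45/97, sR=45/37; mL=-45/37, mR=-2700/3589; mL+mR=-7065/3589 → advance -1; mR−mL=45/97 → turn +1·90°
n=3: pose=(6,8,N); sL=18/29, sR=90/169; mL=-90/169, mR=432/4901; mL+mR=-2178/4901 → advance -1; mR−mL=18/29 → turn +1·90°
n=4: pose=(6,7,W); sL=5/2, sR=5/8; mL=-5/8, mR=15/8; mL+mR=5/4 → advance +1; mR−mL=5/2 → turn +1·90°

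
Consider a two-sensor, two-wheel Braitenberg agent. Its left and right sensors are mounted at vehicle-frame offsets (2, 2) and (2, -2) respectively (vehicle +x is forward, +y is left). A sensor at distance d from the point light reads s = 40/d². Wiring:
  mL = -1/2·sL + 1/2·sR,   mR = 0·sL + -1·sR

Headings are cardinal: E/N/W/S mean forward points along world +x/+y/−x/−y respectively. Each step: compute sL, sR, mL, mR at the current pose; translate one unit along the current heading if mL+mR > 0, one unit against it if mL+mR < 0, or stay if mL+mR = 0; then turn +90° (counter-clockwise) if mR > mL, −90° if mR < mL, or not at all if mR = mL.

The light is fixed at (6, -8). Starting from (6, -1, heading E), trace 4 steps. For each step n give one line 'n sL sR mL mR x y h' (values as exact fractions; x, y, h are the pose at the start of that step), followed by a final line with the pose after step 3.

0 8/17 40/29 224/493 -40/29 6 -1 E
1 20/13 20/17 -40/221 -20/17 5 -1 S
2 8/9 40/109 -256/981 -40/109 5 0 W
3 5/13 5/13 0 -5/13 6 0 N
final 6 -1 E

n=0: pose=(6,-1,E); sL=8/17, sR=40/29; mL=224/493, mR=-40/29; mL+mR=-456/493 → advance -1; mR−mL=-904/493 → turn -1·90°
n=1: pose=(5,-1,S); sL=20/13, sR=20/17; mL=-40/221, mR=-20/17; mL+mR=-300/221 → advance -1; mR−mL=-220/221 → turn -1·90°
n=2: pose=(5,0,W); sL=8/9, sR=40/109; mL=-256/981, mR=-40/109; mL+mR=-616/981 → advance -1; mR−mL=-104/981 → turn -1·90°
n=3: pose=(6,0,N); sL=5/13, sR=5/13; mL=0, mR=-5/13; mL+mR=-5/13 → advance -1; mR−mL=-5/13 → turn -1·90°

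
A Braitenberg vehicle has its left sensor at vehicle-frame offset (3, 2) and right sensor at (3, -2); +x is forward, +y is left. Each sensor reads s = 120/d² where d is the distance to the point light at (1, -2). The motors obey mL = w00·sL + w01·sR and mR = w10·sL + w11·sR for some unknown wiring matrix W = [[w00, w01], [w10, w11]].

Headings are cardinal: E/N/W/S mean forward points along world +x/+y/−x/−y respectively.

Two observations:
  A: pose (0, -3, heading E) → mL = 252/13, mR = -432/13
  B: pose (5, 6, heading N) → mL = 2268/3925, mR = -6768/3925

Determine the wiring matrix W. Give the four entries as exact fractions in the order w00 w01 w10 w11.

1 -1/2 -1 -1

obs A: pose=(0,-3,E) → sL=24, sR=120/13, mL=252/13, mR=-432/13
obs B: pose=(5,6,N) → sL=24/25, sR=120/157, mL=2268/3925, mR=-6768/3925
sensor matrix S = [[24, 120/13], [24/25, 120/157]]; det S = 96768/10205
solve [mL_A; mL_B] = S·[w00; w01] and [mR_A; mR_B] = S·[w10; w11]:
  w00 = 1, w01 = -1/2, w10 = -1, w11 = -1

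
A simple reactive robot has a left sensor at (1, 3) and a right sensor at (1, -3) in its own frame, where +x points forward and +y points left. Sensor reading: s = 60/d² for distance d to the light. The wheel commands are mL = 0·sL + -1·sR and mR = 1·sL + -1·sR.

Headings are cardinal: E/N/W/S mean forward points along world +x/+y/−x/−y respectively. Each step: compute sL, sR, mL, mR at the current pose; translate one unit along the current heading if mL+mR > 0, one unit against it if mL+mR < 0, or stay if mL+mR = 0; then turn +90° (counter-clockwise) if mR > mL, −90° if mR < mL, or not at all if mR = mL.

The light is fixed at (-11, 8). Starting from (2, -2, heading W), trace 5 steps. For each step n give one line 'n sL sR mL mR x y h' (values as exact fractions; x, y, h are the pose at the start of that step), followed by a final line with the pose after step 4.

n=0: pose=(2,-2,W); sL=60/313, sR=60/193; mL=-60/193, mR=-7200/60409; mL+mR=-25980/60409 → advance -1; mR−mL=60/313 → turn +1·90°
n=1: pose=(3,-2,S); sL=6/41, sR=30/121; mL=-30/121, mR=-504/4961; mL+mR=-1734/4961 → advance -1; mR−mL=6/41 → turn +1·90°
n=2: pose=(3,-1,E); sL=20/87, sR=20/123; mL=-20/123, mR=80/1189; mL+mR=-340/3567 → advance -1; mR−mL=20/87 → turn +1·90°
n=3: pose=(2,-1,N); sL=15/41, sR=3/16; mL=-3/16, mR=117/656; mL+mR=-3/328 → advance -1; mR−mL=15/41 → turn +1·90°
n=4: pose=(2,-2,W); sL=60/313, sR=60/193; mL=-60/193, mR=-7200/60409; mL+mR=-25980/60409 → advance -1; mR−mL=60/313 → turn +1·90°

0 60/313 60/193 -60/193 -7200/60409 2 -2 W
1 6/41 30/121 -30/121 -504/4961 3 -2 S
2 20/87 20/123 -20/123 80/1189 3 -1 E
3 15/41 3/16 -3/16 117/656 2 -1 N
4 60/313 60/193 -60/193 -7200/60409 2 -2 W
final 3 -2 S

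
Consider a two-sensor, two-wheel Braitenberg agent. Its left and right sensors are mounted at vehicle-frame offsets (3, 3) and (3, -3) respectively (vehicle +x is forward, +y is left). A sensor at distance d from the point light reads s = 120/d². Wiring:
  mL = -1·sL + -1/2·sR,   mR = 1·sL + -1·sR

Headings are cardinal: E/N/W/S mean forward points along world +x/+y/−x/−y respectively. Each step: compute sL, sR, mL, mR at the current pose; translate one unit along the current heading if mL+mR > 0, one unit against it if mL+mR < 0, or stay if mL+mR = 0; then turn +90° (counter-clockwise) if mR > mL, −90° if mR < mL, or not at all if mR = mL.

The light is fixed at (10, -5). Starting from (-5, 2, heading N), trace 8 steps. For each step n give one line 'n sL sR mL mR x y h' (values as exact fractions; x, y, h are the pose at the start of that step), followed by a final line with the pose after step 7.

n=0: pose=(-5,2,N); sL=15/53, sR=30/61; mL=-1710/3233, mR=-675/3233; mL+mR=-45/61 → advance -1; mR−mL=1035/3233 → turn +1·90°
n=1: pose=(-5,1,W); sL=40/111, sR=8/27; mL=-508/999, mR=64/999; mL+mR=-4/9 → advance -1; mR−mL=572/999 → turn +1·90°
n=2: pose=(-4,1,S); sL=12/13, sR=60/149; mL=-2178/1937, mR=1008/1937; mL+mR=-90/149 → advance -1; mR−mL=3186/1937 → turn +1·90°
n=3: pose=(-4,2,E); sL=120/221, sR=120/137; mL=-29700/30277, mR=-10080/30277; mL+mR=-180/137 → advance -1; mR−mL=19620/30277 → turn +1·90°
n=4: pose=(-5,2,N); sL=15/53, sR=30/61; mL=-1710/3233, mR=-675/3233; mL+mR=-45/61 → advance -1; mR−mL=1035/3233 → turn +1·90°
n=5: pose=(-5,1,W); sL=40/111, sR=8/27; mL=-508/999, mR=64/999; mL+mR=-4/9 → advance -1; mR−mL=572/999 → turn +1·90°
n=6: pose=(-4,1,S); sL=12/13, sR=60/149; mL=-2178/1937, mR=1008/1937; mL+mR=-90/149 → advance -1; mR−mL=3186/1937 → turn +1·90°
n=7: pose=(-4,2,E); sL=120/221, sR=120/137; mL=-29700/30277, mR=-10080/30277; mL+mR=-180/137 → advance -1; mR−mL=19620/30277 → turn +1·90°

0 15/53 30/61 -1710/3233 -675/3233 -5 2 N
1 40/111 8/27 -508/999 64/999 -5 1 W
2 12/13 60/149 -2178/1937 1008/1937 -4 1 S
3 120/221 120/137 -29700/30277 -10080/30277 -4 2 E
4 15/53 30/61 -1710/3233 -675/3233 -5 2 N
5 40/111 8/27 -508/999 64/999 -5 1 W
6 12/13 60/149 -2178/1937 1008/1937 -4 1 S
7 120/221 120/137 -29700/30277 -10080/30277 -4 2 E
final -5 2 N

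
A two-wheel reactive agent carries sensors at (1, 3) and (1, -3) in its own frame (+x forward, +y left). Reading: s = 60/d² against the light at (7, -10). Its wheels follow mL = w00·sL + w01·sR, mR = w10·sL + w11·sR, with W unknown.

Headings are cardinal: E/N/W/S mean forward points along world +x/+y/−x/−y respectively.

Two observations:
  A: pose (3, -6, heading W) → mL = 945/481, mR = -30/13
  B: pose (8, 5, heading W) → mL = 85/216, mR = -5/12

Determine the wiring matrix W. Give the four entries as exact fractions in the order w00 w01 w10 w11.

1/2 1 -1 0

obs A: pose=(3,-6,W) → sL=30/13, sR=30/37, mL=945/481, mR=-30/13
obs B: pose=(8,5,W) → sL=5/12, sR=5/27, mL=85/216, mR=-5/12
sensor matrix S = [[30/13, 30/37], [5/12, 5/27]]; det S = 775/8658
solve [mL_A; mL_B] = S·[w00; w01] and [mR_A; mR_B] = S·[w10; w11]:
  w00 = 1/2, w01 = 1, w10 = -1, w11 = 0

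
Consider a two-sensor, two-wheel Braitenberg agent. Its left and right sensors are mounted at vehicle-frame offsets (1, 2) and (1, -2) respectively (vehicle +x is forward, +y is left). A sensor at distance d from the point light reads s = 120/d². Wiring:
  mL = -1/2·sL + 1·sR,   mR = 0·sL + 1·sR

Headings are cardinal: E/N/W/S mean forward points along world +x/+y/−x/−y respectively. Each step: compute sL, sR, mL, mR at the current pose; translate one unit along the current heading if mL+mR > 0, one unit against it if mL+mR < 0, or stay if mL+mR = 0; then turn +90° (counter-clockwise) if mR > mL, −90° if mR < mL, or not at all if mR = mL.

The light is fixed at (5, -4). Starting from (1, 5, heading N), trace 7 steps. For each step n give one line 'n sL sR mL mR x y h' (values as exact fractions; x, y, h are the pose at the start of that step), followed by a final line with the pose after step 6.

n=0: pose=(1,5,N); sL=15/17, sR=15/13; mL=315/442, mR=15/13; mL+mR=825/442 → advance +1; mR−mL=15/34 → turn +1·90°
n=1: pose=(1,6,W); sL=120/89, sR=120/169; mL=540/15041, mR=120/169; mL+mR=11220/15041 → advance +1; mR−mL=60/89 → turn +1·90°
n=2: pose=(0,6,S); sL=4/3, sR=12/13; mL=10/39, mR=12/13; mL+mR=46/39 → advance +1; mR−mL=2/3 → turn +1·90°
n=3: pose=(0,5,E); sL=120/137, sR=24/13; mL=2508/1781, mR=24/13; mL+mR=5796/1781 → advance +1; mR−mL=60/137 → turn +1·90°
n=4: pose=(1,5,N); sL=15/17, sR=15/13; mL=315/442, mR=15/13; mL+mR=825/442 → advance +1; mR−mL=15/34 → turn +1·90°
n=5: pose=(1,6,W); sL=120/89, sR=120/169; mL=540/15041, mR=120/169; mL+mR=11220/15041 → advance +1; mR−mL=60/89 → turn +1·90°
n=6: pose=(0,6,S); sL=4/3, sR=12/13; mL=10/39, mR=12/13; mL+mR=46/39 → advance +1; mR−mL=2/3 → turn +1·90°

0 15/17 15/13 315/442 15/13 1 5 N
1 120/89 120/169 540/15041 120/169 1 6 W
2 4/3 12/13 10/39 12/13 0 6 S
3 120/137 24/13 2508/1781 24/13 0 5 E
4 15/17 15/13 315/442 15/13 1 5 N
5 120/89 120/169 540/15041 120/169 1 6 W
6 4/3 12/13 10/39 12/13 0 6 S
final 0 5 E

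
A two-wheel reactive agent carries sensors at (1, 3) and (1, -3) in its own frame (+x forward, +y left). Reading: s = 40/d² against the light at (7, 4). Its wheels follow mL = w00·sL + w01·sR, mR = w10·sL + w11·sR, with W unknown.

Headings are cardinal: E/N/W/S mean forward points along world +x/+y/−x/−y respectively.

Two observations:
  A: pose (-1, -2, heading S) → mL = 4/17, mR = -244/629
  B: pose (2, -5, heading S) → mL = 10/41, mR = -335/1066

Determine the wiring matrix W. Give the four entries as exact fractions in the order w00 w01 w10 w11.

obs A: pose=(-1,-2,S) → sL=20/37, sR=4/17, mL=4/17, mR=-244/629
obs B: pose=(2,-5,S) → sL=5/13, sR=10/41, mL=10/41, mR=-335/1066
sensor matrix S = [[20/37, 4/17], [5/13, 10/41]]; det S = 13860/335257
solve [mL_A; mL_B] = S·[w00; w01] and [mR_A; mR_B] = S·[w10; w11]:
  w00 = 0, w01 = 1, w10 = -1/2, w11 = -1/2

0 1 -1/2 -1/2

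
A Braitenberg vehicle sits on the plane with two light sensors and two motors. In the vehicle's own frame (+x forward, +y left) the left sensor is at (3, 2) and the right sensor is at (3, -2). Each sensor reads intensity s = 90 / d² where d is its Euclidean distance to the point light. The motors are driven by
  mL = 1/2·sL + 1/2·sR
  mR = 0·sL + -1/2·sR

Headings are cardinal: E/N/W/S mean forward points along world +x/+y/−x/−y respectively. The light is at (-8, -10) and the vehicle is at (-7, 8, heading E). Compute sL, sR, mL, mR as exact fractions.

left sensor world pos  = (-4, 10); dL² = 416
right sensor world pos = (-4, 6); dR² = 272
sL = 90/416 = 45/208
sR = 90/272 = 45/136
mL = 1/2·sL + 1/2·sR = 1935/7072
mR = 0·sL + -1/2·sR = -45/272

45/208 45/136 1935/7072 -45/272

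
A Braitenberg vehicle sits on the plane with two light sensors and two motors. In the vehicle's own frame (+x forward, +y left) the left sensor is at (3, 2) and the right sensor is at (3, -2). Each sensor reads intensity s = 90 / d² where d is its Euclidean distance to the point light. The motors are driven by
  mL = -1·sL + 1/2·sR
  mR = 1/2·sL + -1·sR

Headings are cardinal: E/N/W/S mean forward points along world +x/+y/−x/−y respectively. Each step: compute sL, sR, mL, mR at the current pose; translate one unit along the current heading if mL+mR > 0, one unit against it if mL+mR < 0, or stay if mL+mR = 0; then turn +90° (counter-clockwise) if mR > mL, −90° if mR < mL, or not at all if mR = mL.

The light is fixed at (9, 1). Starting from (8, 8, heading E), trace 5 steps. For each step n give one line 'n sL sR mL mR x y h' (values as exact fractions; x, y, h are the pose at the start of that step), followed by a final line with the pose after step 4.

n=0: pose=(8,8,E); sL=18/17, sR=90/29; mL=243/493, mR=-1269/493; mL+mR=-1026/493 → advance -1; mR−mL=-1512/493 → turn -1·90°
n=1: pose=(7,8,S); sL=45/8, sR=45/16; mL=-135/32, mR=0; mL+mR=-135/32 → advance -1; mR−mL=135/32 → turn +1·90°
n=2: pose=(7,9,E); sL=90/101, sR=90/37; mL=1215/3737, mR=-7425/3737; mL+mR=-6210/3737 → advance -1; mR−mL=-8640/3737 → turn -1·90°
n=3: pose=(6,9,S); sL=45/13, sR=9/5; mL=-333/130, mR=-9/130; mL+mR=-171/65 → advance -1; mR−mL=162/65 → turn +1·90°
n=4: pose=(6,10,E); sL=90/121, sR=90/49; mL=1035/5929, mR=-8685/5929; mL+mR=-7650/5929 → advance -1; mR−mL=-9720/5929 → turn -1·90°

0 18/17 90/29 243/493 -1269/493 8 8 E
1 45/8 45/16 -135/32 0 7 8 S
2 90/101 90/37 1215/3737 -7425/3737 7 9 E
3 45/13 9/5 -333/130 -9/130 6 9 S
4 90/121 90/49 1035/5929 -8685/5929 6 10 E
final 5 10 S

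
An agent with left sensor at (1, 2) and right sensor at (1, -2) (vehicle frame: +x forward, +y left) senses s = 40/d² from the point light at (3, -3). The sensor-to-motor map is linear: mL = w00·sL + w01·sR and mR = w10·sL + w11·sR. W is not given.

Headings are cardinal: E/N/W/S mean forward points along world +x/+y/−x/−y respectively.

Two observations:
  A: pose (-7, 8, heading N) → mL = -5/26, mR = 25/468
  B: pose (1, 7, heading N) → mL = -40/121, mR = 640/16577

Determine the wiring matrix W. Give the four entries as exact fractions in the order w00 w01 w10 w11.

obs A: pose=(-7,8,N) → sL=5/36, sR=5/26, mL=-5/26, mR=25/468
obs B: pose=(1,7,N) → sL=40/137, sR=40/121, mL=-40/121, mR=640/16577
sensor matrix S = [[5/36, 5/26], [40/137, 40/121]]; det S = -19850/1939509
solve [mL_A; mL_B] = S·[w00; w01] and [mR_A; mR_B] = S·[w10; w11]:
  w00 = 0, w01 = -1, w10 = -1, w11 = 1

0 -1 -1 1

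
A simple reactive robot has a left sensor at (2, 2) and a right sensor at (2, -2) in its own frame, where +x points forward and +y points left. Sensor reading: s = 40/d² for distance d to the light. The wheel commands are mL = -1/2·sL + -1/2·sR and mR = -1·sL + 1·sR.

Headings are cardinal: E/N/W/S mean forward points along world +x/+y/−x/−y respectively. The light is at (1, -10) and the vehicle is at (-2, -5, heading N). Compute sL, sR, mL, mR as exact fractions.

left sensor world pos  = (-4, -3); dL² = 74
right sensor world pos = (0, -3); dR² = 50
sL = 40/74 = 20/37
sR = 40/50 = 4/5
mL = -1/2·sL + -1/2·sR = -124/185
mR = -1·sL + 1·sR = 48/185

20/37 4/5 -124/185 48/185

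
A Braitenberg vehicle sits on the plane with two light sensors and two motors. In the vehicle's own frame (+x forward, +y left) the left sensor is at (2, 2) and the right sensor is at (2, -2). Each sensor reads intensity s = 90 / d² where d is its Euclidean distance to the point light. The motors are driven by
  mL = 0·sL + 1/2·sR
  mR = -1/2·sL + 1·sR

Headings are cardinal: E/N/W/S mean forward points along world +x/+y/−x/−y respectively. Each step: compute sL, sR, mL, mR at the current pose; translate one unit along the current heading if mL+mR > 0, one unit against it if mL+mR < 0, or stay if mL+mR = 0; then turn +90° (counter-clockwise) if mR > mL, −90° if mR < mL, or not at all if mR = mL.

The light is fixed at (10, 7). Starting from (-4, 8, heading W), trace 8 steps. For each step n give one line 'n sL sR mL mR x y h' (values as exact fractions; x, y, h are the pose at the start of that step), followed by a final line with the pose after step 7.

0 90/257 18/53 9/53 2241/13621 -4 8 W
1 45/149 45/89 45/178 9405/26522 -5 8 N
2 90/289 18/61 9/61 2457/17629 -5 9 W
3 9/34 45/106 45/212 1053/3604 -6 9 N
4 18/65 90/349 45/349 2709/22685 -6 10 W
5 45/193 9/25 9/50 2349/9650 -7 10 N
6 18/73 90/397 45/397 2997/28981 -7 11 W
7 45/218 45/146 45/292 6525/31828 -8 11 N
final -8 12 W

n=0: pose=(-4,8,W); sL=90/257, sR=18/53; mL=9/53, mR=2241/13621; mL+mR=4554/13621 → advance +1; mR−mL=-72/13621 → turn -1·90°
n=1: pose=(-5,8,N); sL=45/149, sR=45/89; mL=45/178, mR=9405/26522; mL+mR=8055/13261 → advance +1; mR−mL=1350/13261 → turn +1·90°
n=2: pose=(-5,9,W); sL=90/289, sR=18/61; mL=9/61, mR=2457/17629; mL+mR=5058/17629 → advance +1; mR−mL=-144/17629 → turn -1·90°
n=3: pose=(-6,9,N); sL=9/34, sR=45/106; mL=45/212, mR=1053/3604; mL+mR=909/1802 → advance +1; mR−mL=72/901 → turn +1·90°
n=4: pose=(-6,10,W); sL=18/65, sR=90/349; mL=45/349, mR=2709/22685; mL+mR=5634/22685 → advance +1; mR−mL=-216/22685 → turn -1·90°
n=5: pose=(-7,10,N); sL=45/193, sR=9/25; mL=9/50, mR=2349/9650; mL+mR=2043/4825 → advance +1; mR−mL=306/4825 → turn +1·90°
n=6: pose=(-7,11,W); sL=18/73, sR=90/397; mL=45/397, mR=2997/28981; mL+mR=6282/28981 → advance +1; mR−mL=-288/28981 → turn -1·90°
n=7: pose=(-8,11,N); sL=45/218, sR=45/146; mL=45/292, mR=6525/31828; mL+mR=5715/15914 → advance +1; mR−mL=405/7957 → turn +1·90°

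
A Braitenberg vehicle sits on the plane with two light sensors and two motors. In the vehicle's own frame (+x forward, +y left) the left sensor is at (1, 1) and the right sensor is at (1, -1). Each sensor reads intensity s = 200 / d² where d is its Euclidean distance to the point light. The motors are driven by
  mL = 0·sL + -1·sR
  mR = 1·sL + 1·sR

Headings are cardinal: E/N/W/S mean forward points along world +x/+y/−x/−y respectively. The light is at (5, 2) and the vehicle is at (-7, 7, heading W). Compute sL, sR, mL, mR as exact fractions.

left sensor world pos  = (-8, 6); dL² = 185
right sensor world pos = (-8, 8); dR² = 205
sL = 200/185 = 40/37
sR = 200/205 = 40/41
mL = 0·sL + -1·sR = -40/41
mR = 1·sL + 1·sR = 3120/1517

40/37 40/41 -40/41 3120/1517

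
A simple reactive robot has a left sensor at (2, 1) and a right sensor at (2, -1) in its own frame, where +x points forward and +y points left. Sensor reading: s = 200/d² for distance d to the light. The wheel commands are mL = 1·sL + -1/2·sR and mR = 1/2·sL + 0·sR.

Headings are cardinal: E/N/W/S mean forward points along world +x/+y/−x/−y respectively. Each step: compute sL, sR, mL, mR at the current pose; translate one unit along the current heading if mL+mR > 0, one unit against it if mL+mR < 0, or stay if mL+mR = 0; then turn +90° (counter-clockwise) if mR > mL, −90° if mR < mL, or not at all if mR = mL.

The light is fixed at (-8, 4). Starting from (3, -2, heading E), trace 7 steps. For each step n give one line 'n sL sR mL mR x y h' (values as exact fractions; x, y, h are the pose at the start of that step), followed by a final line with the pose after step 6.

0 100/97 100/109 6050/10573 50/97 3 -2 E
1 200/233 40/37 2740/8621 100/233 4 -2 S
2 25/29 10/13 180/377 25/58 4 -3 E
3 200/277 8/9 692/2493 100/277 5 -3 S
4 100/137 100/153 8450/20961 50/137 5 -4 E
5 8/13 200/269 852/3497 4/13 6 -4 S
6 5/8 50/89 245/712 5/16 6 -5 E
final 7 -5 S

n=0: pose=(3,-2,E); sL=100/97, sR=100/109; mL=6050/10573, mR=50/97; mL+mR=11500/10573 → advance +1; mR−mL=-600/10573 → turn -1·90°
n=1: pose=(4,-2,S); sL=200/233, sR=40/37; mL=2740/8621, mR=100/233; mL+mR=6440/8621 → advance +1; mR−mL=960/8621 → turn +1·90°
n=2: pose=(4,-3,E); sL=25/29, sR=10/13; mL=180/377, mR=25/58; mL+mR=685/754 → advance +1; mR−mL=-35/754 → turn -1·90°
n=3: pose=(5,-3,S); sL=200/277, sR=8/9; mL=692/2493, mR=100/277; mL+mR=1592/2493 → advance +1; mR−mL=208/2493 → turn +1·90°
n=4: pose=(5,-4,E); sL=100/137, sR=100/153; mL=8450/20961, mR=50/137; mL+mR=16100/20961 → advance +1; mR−mL=-800/20961 → turn -1·90°
n=5: pose=(6,-4,S); sL=8/13, sR=200/269; mL=852/3497, mR=4/13; mL+mR=1928/3497 → advance +1; mR−mL=224/3497 → turn +1·90°
n=6: pose=(6,-5,E); sL=5/8, sR=50/89; mL=245/712, mR=5/16; mL+mR=935/1424 → advance +1; mR−mL=-45/1424 → turn -1·90°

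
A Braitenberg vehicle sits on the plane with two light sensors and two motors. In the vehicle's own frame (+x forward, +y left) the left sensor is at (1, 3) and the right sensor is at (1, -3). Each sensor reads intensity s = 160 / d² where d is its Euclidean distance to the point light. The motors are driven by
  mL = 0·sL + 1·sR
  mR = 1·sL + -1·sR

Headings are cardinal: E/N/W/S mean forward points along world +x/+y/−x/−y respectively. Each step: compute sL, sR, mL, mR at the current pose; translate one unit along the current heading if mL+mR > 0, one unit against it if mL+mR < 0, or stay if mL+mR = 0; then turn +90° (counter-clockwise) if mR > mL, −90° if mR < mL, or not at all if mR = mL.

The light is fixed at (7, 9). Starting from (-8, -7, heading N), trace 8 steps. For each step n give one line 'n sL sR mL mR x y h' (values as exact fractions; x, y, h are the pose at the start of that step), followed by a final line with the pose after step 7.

0 160/549 160/369 160/369 -3200/22509 -8 -7 N
1 8/17 4/13 4/13 36/221 -8 -6 E
2 160/377 32/109 32/109 5376/41093 -7 -6 S
3 80/293 80/197 80/197 -7680/57721 -7 -7 W
4 160/549 160/369 160/369 -3200/22509 -8 -7 N
5 8/17 4/13 4/13 36/221 -8 -6 E
6 160/377 32/109 32/109 5376/41093 -7 -6 S
7 80/293 80/197 80/197 -7680/57721 -7 -7 W
final -8 -7 N

n=0: pose=(-8,-7,N); sL=160/549, sR=160/369; mL=160/369, mR=-3200/22509; mL+mR=160/549 → advance +1; mR−mL=-1440/2501 → turn -1·90°
n=1: pose=(-8,-6,E); sL=8/17, sR=4/13; mL=4/13, mR=36/221; mL+mR=8/17 → advance +1; mR−mL=-32/221 → turn -1·90°
n=2: pose=(-7,-6,S); sL=160/377, sR=32/109; mL=32/109, mR=5376/41093; mL+mR=160/377 → advance +1; mR−mL=-6688/41093 → turn -1·90°
n=3: pose=(-7,-7,W); sL=80/293, sR=80/197; mL=80/197, mR=-7680/57721; mL+mR=80/293 → advance +1; mR−mL=-31120/57721 → turn -1·90°
n=4: pose=(-8,-7,N); sL=160/549, sR=160/369; mL=160/369, mR=-3200/22509; mL+mR=160/549 → advance +1; mR−mL=-1440/2501 → turn -1·90°
n=5: pose=(-8,-6,E); sL=8/17, sR=4/13; mL=4/13, mR=36/221; mL+mR=8/17 → advance +1; mR−mL=-32/221 → turn -1·90°
n=6: pose=(-7,-6,S); sL=160/377, sR=32/109; mL=32/109, mR=5376/41093; mL+mR=160/377 → advance +1; mR−mL=-6688/41093 → turn -1·90°
n=7: pose=(-7,-7,W); sL=80/293, sR=80/197; mL=80/197, mR=-7680/57721; mL+mR=80/293 → advance +1; mR−mL=-31120/57721 → turn -1·90°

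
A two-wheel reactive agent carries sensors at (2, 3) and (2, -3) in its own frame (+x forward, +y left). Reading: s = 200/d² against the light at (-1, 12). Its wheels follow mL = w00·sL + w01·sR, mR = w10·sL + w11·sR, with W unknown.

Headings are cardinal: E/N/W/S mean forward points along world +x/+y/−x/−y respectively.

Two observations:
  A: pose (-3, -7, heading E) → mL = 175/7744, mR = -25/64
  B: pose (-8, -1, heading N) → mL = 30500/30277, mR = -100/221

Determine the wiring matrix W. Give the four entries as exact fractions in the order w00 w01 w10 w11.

obs A: pose=(-3,-7,E) → sL=25/32, sR=50/121, mL=175/7744, mR=-25/64
obs B: pose=(-8,-1,N) → sL=200/221, sR=200/137, mL=30500/30277, mR=-100/221
sensor matrix S = [[25/32, 50/121], [200/221, 200/137]]; det S = 11233125/14654068
solve [mL_A; mL_B] = S·[w00; w01] and [mR_A; mR_B] = S·[w10; w11]:
  w00 = -1/2, w01 = 1, w10 = -1/2, w11 = 0

-1/2 1 -1/2 0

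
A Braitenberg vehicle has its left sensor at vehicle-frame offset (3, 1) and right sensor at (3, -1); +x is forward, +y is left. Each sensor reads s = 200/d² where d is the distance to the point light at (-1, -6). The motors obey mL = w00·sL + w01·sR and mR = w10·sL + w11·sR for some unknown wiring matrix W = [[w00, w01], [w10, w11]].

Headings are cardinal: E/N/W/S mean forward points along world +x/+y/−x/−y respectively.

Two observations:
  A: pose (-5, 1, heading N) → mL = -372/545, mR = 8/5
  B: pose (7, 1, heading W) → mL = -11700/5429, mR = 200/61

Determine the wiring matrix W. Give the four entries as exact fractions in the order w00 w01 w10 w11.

obs A: pose=(-5,1,N) → sL=8/5, sR=200/109, mL=-372/545, mR=8/5
obs B: pose=(7,1,W) → sL=200/61, sR=200/89, mL=-11700/5429, mR=200/61
sensor matrix S = [[8/5, 200/109], [200/61, 200/89]]; det S = -1432320/591761
solve [mL_A; mL_B] = S·[w00; w01] and [mR_A; mR_B] = S·[w10; w11]:
  w00 = -1, w01 = 1/2, w10 = 1, w11 = 0

-1 1/2 1 0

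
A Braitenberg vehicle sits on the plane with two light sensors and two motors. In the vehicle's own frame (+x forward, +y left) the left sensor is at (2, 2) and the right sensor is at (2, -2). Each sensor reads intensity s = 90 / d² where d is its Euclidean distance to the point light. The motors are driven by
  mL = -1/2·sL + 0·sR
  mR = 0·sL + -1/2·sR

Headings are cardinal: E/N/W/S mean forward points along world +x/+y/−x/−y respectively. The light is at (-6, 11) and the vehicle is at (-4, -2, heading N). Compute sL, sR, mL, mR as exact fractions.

90/121 90/137 -45/121 -45/137

left sensor world pos  = (-6, 0); dL² = 121
right sensor world pos = (-2, 0); dR² = 137
sL = 90/121 = 90/121
sR = 90/137 = 90/137
mL = -1/2·sL + 0·sR = -45/121
mR = 0·sL + -1/2·sR = -45/137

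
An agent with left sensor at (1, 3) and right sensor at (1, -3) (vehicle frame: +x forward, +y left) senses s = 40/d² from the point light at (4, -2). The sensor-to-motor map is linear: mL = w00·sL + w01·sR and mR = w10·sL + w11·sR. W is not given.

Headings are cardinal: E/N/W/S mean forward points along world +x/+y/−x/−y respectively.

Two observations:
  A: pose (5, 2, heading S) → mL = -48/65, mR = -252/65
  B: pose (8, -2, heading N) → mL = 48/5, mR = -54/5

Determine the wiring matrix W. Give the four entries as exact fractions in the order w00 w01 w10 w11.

1/2 -1/2 -1/2 -1

obs A: pose=(5,2,S) → sL=8/5, sR=40/13, mL=-48/65, mR=-252/65
obs B: pose=(8,-2,N) → sL=20, sR=4/5, mL=48/5, mR=-54/5
sensor matrix S = [[8/5, 40/13], [20, 4/5]]; det S = -19584/325
solve [mL_A; mL_B] = S·[w00; w01] and [mR_A; mR_B] = S·[w10; w11]:
  w00 = 1/2, w01 = -1/2, w10 = -1/2, w11 = -1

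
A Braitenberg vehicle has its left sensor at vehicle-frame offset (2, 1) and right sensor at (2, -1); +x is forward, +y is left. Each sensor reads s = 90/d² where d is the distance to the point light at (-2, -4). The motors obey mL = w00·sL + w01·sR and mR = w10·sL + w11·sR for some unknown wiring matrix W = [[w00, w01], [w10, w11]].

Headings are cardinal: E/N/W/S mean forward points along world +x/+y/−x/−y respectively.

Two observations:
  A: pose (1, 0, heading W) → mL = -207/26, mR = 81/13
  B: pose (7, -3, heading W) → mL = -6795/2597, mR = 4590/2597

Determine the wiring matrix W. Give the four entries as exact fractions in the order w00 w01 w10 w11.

obs A: pose=(1,0,W) → sL=9, sR=45/13, mL=-207/26, mR=81/13
obs B: pose=(7,-3,W) → sL=90/49, sR=90/53, mL=-6795/2597, mR=4590/2597
sensor matrix S = [[9, 45/13], [90/49, 90/53]]; det S = 301320/33761
solve [mL_A; mL_B] = S·[w00; w01] and [mR_A; mR_B] = S·[w10; w11]:
  w00 = -1/2, w01 = -1, w10 = 1/2, w11 = 1/2

-1/2 -1 1/2 1/2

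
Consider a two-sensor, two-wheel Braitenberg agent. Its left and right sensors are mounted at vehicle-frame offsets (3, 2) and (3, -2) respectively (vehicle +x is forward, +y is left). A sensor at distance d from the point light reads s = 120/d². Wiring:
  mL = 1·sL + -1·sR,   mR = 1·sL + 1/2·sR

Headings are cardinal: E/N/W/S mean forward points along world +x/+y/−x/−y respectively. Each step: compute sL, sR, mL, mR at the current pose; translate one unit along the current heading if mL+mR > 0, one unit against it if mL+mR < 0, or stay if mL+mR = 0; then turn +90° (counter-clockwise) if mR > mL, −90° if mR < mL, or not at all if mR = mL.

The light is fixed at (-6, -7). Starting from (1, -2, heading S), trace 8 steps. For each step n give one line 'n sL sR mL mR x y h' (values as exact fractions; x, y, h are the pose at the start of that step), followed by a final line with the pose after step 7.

n=0: pose=(1,-2,S); sL=24/17, sR=120/29; mL=-1344/493, mR=1716/493; mL+mR=372/493 → advance +1; mR−mL=180/29 → turn +1·90°
n=1: pose=(1,-3,E); sL=15/17, sR=15/13; mL=-60/221, mR=645/442; mL+mR=525/442 → advance +1; mR−mL=45/26 → turn +1·90°
n=2: pose=(2,-3,N); sL=24/17, sR=120/149; mL=1536/2533, mR=4596/2533; mL+mR=6132/2533 → advance +1; mR−mL=180/149 → turn +1·90°
n=3: pose=(2,-2,W); sL=60/17, sR=60/37; mL=1200/629, mR=2730/629; mL+mR=3930/629 → advance +1; mR−mL=90/37 → turn +1·90°
n=4: pose=(1,-2,S); sL=24/17, sR=120/29; mL=-1344/493, mR=1716/493; mL+mR=372/493 → advance +1; mR−mL=180/29 → turn +1·90°
n=5: pose=(1,-3,E); sL=15/17, sR=15/13; mL=-60/221, mR=645/442; mL+mR=525/442 → advance +1; mR−mL=45/26 → turn +1·90°
n=6: pose=(2,-3,N); sL=24/17, sR=120/149; mL=1536/2533, mR=4596/2533; mL+mR=6132/2533 → advance +1; mR−mL=180/149 → turn +1·90°
n=7: pose=(2,-2,W); sL=60/17, sR=60/37; mL=1200/629, mR=2730/629; mL+mR=3930/629 → advance +1; mR−mL=90/37 → turn +1·90°

0 24/17 120/29 -1344/493 1716/493 1 -2 S
1 15/17 15/13 -60/221 645/442 1 -3 E
2 24/17 120/149 1536/2533 4596/2533 2 -3 N
3 60/17 60/37 1200/629 2730/629 2 -2 W
4 24/17 120/29 -1344/493 1716/493 1 -2 S
5 15/17 15/13 -60/221 645/442 1 -3 E
6 24/17 120/149 1536/2533 4596/2533 2 -3 N
7 60/17 60/37 1200/629 2730/629 2 -2 W
final 1 -2 S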